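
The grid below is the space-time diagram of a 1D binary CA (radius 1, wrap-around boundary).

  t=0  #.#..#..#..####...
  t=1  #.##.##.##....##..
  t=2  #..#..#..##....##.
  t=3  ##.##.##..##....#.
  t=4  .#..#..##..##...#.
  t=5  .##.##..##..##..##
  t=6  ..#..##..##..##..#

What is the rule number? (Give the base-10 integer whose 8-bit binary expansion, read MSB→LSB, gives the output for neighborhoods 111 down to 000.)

84

  [7] ### => .  t=0,i=12
  [6] ##. => #  t=0,i=14
  [5] #.# => .  t=0,i=1
  [4] #.. => #  t=0,i=3
  [3] .## => .  t=0,i=11
  [2] .#. => #  t=0,i=0
  [1] ..# => .  t=0,i=4
  [0] ... => .  t=0,i=16
  bits 01010100 = 84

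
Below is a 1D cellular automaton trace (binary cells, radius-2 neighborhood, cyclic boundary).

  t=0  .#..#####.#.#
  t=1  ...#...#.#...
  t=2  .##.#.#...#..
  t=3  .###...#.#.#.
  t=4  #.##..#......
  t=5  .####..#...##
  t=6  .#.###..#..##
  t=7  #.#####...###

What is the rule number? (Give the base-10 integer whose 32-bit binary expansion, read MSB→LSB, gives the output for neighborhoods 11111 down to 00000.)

  #####|.  b31=0 t=0,i=6
  ####.|#  b30=1 t=0,i=7
  ###.#|.  b29=0 t=0,i=8
  ###..|#  b28=1 t=3,i=3
  ##.##|.  b27=0 t=5,i=0
  ##.#.|#  b26=1 t=0,i=9
  ##..#|#  b25=1 t=4,i=4
  ##...|.  b24=0 t=3,i=4
  #.###|#  b23=1 t=5,i=1
  #.##.|#  b22=1 t=4,i=2
  #.#.#|.  b21=0 t=0,i=10
  #.#..|.  b20=0 t=0,i=1
  #..##|#  b19=1 t=0,i=3
  #..#.|.  b18=0 t=4,i=5
  #...#|.  b17=0 t=1,i=5
  #....|.  b16=0 t=1,i=11
  .####|.  b15=0 t=0,i=5
  .###.|#  b14=1 t=3,i=2
  .##.#|#  b13=1 t=2,i=2
  .##..|#  b12=1 t=4,i=3
  .#.##|#  b11=1 t=4,i=1
  .#.#.|.  b10=0 t=0,i=0
  .#..#|.  b9=0 t=0,i=2
  .#...|#  b8=1 t=1,i=4
  ..###|.  b7=0 t=0,i=4
  ..##.|#  b6=1 t=2,i=1
  ..#.#|.  b5=0 t=1,i=7
  ..#..|.  b4=0 t=1,i=3
  ...##|.  b3=0 t=2,i=0
  ...#.|#  b2=1 t=1,i=2
  ....#|#  b1=1 t=1,i=1
  .....|.  b0=0 t=1,i=0
  bits 01010110110010000111100101000110 = 1455978822

1455978822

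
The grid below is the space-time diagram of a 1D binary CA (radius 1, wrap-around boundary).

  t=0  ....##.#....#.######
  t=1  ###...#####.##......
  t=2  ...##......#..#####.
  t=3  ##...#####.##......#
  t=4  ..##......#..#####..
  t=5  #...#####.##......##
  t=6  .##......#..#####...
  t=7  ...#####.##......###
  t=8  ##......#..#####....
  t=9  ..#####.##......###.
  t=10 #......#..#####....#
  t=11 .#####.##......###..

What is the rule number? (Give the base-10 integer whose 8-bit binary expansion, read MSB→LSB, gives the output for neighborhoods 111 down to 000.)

  ###|.  b7=0 t=0,i=15
  ##.|.  b6=0 t=0,i=5
  #.#|#  b5=1 t=0,i=6
  #..|#  b4=1 t=0,i=0
  .##|.  b3=0 t=0,i=4
  .#.|#  b2=1 t=0,i=7
  ..#|.  b1=0 t=0,i=3
  ...|#  b0=1 t=0,i=1
  bits 00110101 = 53

53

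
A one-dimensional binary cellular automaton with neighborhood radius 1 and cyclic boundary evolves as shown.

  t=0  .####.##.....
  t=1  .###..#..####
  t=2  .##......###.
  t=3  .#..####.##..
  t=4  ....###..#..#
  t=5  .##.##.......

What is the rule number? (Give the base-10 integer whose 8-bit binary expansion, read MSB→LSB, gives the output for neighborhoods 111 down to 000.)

  ###|#  b7=1 t=0,i=2
  ##.|.  b6=0 t=0,i=4
  #.#|.  b5=0 t=0,i=5
  #..|.  b4=0 t=0,i=8
  .##|#  b3=1 t=0,i=1
  .#.|.  b2=0 t=1,i=6
  ..#|.  b1=0 t=0,i=0
  ...|#  b0=1 t=0,i=9
  bits 10001001 = 137

137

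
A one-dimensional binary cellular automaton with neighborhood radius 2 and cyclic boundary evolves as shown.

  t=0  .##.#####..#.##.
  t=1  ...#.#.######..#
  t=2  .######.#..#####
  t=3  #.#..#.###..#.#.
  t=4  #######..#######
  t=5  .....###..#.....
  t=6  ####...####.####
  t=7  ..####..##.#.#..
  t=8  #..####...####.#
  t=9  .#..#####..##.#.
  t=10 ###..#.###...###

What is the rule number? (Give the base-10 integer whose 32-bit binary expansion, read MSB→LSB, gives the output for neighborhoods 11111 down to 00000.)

1597476407

  #####|.  b31=0 t=0,i=6
  ####.|#  b30=1 t=0,i=7
  ###.#|.  b29=0 t=2,i=6
  ###..|#  b28=1 t=0,i=8
  ##.##|#  b27=1 t=0,i=3
  ##.#.|#  b26=1 t=2,i=7
  ##..#|#  b25=1 t=0,i=9
  ##...|#  b24=1 t=6,i=4
  #.###|.  b23=0 t=0,i=4
  #.##.|.  b22=0 t=0,i=13
  #.#.#|#  b21=1 t=1,i=5
  #.#..|#  b20=1 t=2,i=8
  #..##|.  b19=0 t=0,i=0
  #..#.|#  b18=1 t=0,i=10
  #...#|#  b17=1 t=1,i=1
  #....|#  b16=1 t=5,i=12
  .####|#  b15=1 t=0,i=5
  .###.|.  b14=0 t=3,i=8
  .##.#|.  b13=0 t=0,i=2
  .##..|.  b12=0 t=0,i=14
  .#.##|#  b11=1 t=0,i=12
  .#.#.|#  b10=1 t=1,i=4
  .#..#|#  b9=1 t=2,i=9
  .#...|.  b8=0 t=1,i=0
  ..###|.  b7=0 t=2,i=11
  ..##.|.  b6=0 t=0,i=1
  ..#.#|#  b5=1 t=0,i=11
  ..#..|#  b4=1 t=1,i=15
  ...##|.  b3=0 t=5,i=4
  ...#.|#  b2=1 t=1,i=2
  ....#|#  b1=1 t=5,i=3
  .....|#  b0=1 t=5,i=0
  bits 01011111001101111000111000110111 = 1597476407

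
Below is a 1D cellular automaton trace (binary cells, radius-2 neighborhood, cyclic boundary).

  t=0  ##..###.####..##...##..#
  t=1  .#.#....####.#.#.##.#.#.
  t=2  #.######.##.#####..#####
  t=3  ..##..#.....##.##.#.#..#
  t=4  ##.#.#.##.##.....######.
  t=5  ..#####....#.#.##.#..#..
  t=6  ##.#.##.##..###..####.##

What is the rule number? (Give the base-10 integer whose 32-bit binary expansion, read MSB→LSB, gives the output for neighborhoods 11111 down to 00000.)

  [31] ##### => .  t=2,i=4
  [30] ####. => #  t=0,i=10
  [29] ###.# => .  t=0,i=6
  [28] ###.. => #  t=0,i=1
  [27] ##.## => .  t=0,i=7
  [26] ##.#. => #  t=1,i=12
  [25] ##..# => .  t=0,i=2
  [24] ##... => .  t=0,i=16
  [23] #.### => #  t=0,i=8
  [22] #.##. => .  t=1,i=17
  [21] #.#.# => #  t=1,i=13
  [20] #.#.. => #  t=1,i=3
  [19] #..## => #  t=0,i=3
  [18] #..#. => #  t=1,i=0
  [17] #...# => #  t=0,i=17
  [16] #.... => #  t=1,i=5
  [15] .#### => #  t=0,i=9
  [14] .###. => .  t=0,i=0
  [13] .##.# => .  t=1,i=18
  [12] .##.. => #  t=0,i=15
  [11] .#.## => #  t=1,i=16
  [10] .#.#. => #  t=1,i=2
  [9] .#..# => #  t=1,i=23
  [8] .#... => #  t=1,i=4
  [7] ..### => .  t=0,i=4
  [6] ..##. => .  t=0,i=14
  [5] ..#.# => .  t=1,i=1
  [4] ..#.. => .  t=3,i=6
  [3] ...## => #  t=0,i=18
  [2] ...#. => .  t=5,i=10
  [1] ....# => #  t=1,i=6
  [0] ..... => .  t=3,i=9
  bits 01010100101111111001111100001010 = 1421844234

1421844234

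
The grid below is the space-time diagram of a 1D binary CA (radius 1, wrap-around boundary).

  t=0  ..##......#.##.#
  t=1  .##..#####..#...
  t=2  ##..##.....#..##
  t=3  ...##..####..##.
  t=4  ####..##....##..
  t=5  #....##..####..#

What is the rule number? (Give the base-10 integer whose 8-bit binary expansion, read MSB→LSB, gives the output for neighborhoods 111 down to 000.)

11

  ###|.  b7=0 t=1,i=6
  ##.|.  b6=0 t=0,i=3
  #.#|.  b5=0 t=0,i=11
  #..|.  b4=0 t=0,i=0
  .##|#  b3=1 t=0,i=2
  .#.|.  b2=0 t=0,i=10
  ..#|#  b1=1 t=0,i=1
  ...|#  b0=1 t=0,i=5
  bits 00001011 = 11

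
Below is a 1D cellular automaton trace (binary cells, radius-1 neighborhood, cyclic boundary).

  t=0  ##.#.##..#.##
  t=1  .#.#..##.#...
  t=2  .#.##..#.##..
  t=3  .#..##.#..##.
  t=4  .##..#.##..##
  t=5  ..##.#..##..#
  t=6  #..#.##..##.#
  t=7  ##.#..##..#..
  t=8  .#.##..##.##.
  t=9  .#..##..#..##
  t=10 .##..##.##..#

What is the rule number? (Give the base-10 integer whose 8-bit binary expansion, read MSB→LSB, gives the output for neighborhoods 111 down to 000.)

84

  ### -> .   bit 7 = 0  t=0,i=0
  ##. -> #   bit 6 = 1  t=0,i=1
  #.# -> .   bit 5 = 0  t=0,i=2
  #.. -> #   bit 4 = 1  t=0,i=7
  .## -> .   bit 3 = 0  t=0,i=5
  .#. -> #   bit 2 = 1  t=0,i=3
  ..# -> .   bit 1 = 0  t=0,i=8
  ... -> .   bit 0 = 0  t=1,i=11
  bits 01010100 = 84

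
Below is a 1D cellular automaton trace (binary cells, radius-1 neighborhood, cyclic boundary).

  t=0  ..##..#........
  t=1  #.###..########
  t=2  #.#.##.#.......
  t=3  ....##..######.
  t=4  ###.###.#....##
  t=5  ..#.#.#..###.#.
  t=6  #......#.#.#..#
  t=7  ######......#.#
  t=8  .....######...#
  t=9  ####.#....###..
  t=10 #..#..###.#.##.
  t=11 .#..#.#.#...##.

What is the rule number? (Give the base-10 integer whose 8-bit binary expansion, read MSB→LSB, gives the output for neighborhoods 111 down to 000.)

  nb ###: next=.  (t=1,i=3, bit7=0)
  nb ##.: next=#  (t=0,i=3, bit6=1)
  nb #.#: next=.  (t=1,i=1, bit5=0)
  nb #..: next=#  (t=0,i=4, bit4=1)
  nb .##: next=#  (t=0,i=2, bit3=1)
  nb .#.: next=.  (t=0,i=6, bit2=0)
  nb ..#: next=.  (t=0,i=1, bit1=0)
  nb ...: next=#  (t=0,i=0, bit0=1)
  bits 01011001 = 89

89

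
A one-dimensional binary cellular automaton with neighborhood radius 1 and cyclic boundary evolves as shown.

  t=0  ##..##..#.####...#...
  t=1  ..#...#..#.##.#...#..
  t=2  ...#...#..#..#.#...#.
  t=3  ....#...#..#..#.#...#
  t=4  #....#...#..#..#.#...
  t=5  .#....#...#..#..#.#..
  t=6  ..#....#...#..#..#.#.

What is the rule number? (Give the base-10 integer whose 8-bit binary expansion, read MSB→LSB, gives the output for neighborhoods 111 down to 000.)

176

  ### -> #   bit 7 = 1  t=0,i=11
  ##. -> .   bit 6 = 0  t=0,i=1
  #.# -> #   bit 5 = 1  t=0,i=9
  #.. -> #   bit 4 = 1  t=0,i=2
  .## -> .   bit 3 = 0  t=0,i=0
  .#. -> .   bit 2 = 0  t=0,i=8
  ..# -> .   bit 1 = 0  t=0,i=3
  ... -> .   bit 0 = 0  t=0,i=15
  bits 10110000 = 176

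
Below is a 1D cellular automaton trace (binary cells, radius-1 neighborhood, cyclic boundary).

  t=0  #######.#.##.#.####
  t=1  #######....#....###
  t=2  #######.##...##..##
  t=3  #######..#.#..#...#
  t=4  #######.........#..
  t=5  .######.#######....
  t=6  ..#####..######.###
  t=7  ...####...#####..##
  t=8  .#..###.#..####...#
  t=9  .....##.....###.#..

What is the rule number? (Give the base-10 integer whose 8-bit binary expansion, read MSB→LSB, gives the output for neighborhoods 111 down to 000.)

  nb ###: next=#  (t=0,i=0, bit7=1)
  nb ##.: next=#  (t=0,i=6, bit6=1)
  nb #.#: next=.  (t=0,i=7, bit5=0)
  nb #..: next=.  (t=1,i=7, bit4=0)
  nb .##: next=.  (t=0,i=10, bit3=0)
  nb .#.: next=.  (t=0,i=8, bit2=0)
  nb ..#: next=.  (t=1,i=10, bit1=0)
  nb ...: next=#  (t=1,i=8, bit0=1)
  bits 11000001 = 193

193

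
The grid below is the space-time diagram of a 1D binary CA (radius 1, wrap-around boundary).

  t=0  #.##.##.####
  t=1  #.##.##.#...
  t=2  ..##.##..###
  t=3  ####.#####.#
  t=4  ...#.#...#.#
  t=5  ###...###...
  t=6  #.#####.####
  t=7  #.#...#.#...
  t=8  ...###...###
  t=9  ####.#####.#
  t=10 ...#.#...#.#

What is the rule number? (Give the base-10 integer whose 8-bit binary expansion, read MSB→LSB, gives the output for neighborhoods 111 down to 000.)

91

  ###|.  b7=0 t=0,i=9
  ##.|#  b6=1 t=0,i=0
  #.#|.  b5=0 t=0,i=1
  #..|#  b4=1 t=1,i=9
  .##|#  b3=1 t=0,i=2
  .#.|.  b2=0 t=1,i=0
  ..#|#  b1=1 t=1,i=11
  ...|#  b0=1 t=1,i=10
  bits 01011011 = 91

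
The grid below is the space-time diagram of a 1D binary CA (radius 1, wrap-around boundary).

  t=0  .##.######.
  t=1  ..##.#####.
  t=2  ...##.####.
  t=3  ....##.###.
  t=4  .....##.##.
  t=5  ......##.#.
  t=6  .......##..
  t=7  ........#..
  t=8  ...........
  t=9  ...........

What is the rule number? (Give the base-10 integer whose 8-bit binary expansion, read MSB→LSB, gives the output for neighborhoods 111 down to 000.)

224

  nb ###: next=#  (t=0,i=5, bit7=1)
  nb ##.: next=#  (t=0,i=2, bit6=1)
  nb #.#: next=#  (t=0,i=3, bit5=1)
  nb #..: next=.  (t=0,i=10, bit4=0)
  nb .##: next=.  (t=0,i=1, bit3=0)
  nb .#.: next=.  (t=5,i=9, bit2=0)
  nb ..#: next=.  (t=0,i=0, bit1=0)
  nb ...: next=.  (t=1,i=0, bit0=0)
  bits 11100000 = 224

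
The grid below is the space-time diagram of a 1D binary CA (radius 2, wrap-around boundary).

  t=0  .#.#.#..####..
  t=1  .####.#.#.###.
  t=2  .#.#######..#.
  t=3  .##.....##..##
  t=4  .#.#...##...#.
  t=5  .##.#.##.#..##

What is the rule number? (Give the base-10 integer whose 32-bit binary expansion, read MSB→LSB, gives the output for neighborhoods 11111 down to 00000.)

  #####|.  b31=0 t=2,i=5
  ####.|#  b30=1 t=0,i=10
  ###.#|#  b29=1 t=1,i=4
  ###..|#  b28=1 t=0,i=11
  ##.##|.  b27=0 t=3,i=0
  ##.#.|#  b26=1 t=1,i=5
  ##..#|.  b25=0 t=1,i=13
  ##...|#  b24=1 t=0,i=12
  #.###|.  b23=0 t=1,i=10
  #.##.|#  b22=1 t=3,i=1
  #.#.#|#  b21=1 t=0,i=3
  #.#..|.  b20=0 t=0,i=5
  #..##|.  b19=0 t=0,i=7
  #..#.|.  b18=0 t=2,i=0
  #...#|.  b17=0 t=0,i=13
  #....|.  b16=0 t=3,i=4
  .####|.  b15=0 t=0,i=9
  .###.|.  b14=0 t=1,i=11
  .##.#|.  b13=0 t=3,i=13
  .##..|.  b12=0 t=3,i=2
  .#.##|#  b11=1 t=1,i=9
  .#.#.|#  b10=1 t=0,i=2
  .#..#|#  b9=1 t=0,i=6
  .#...|#  b8=1 t=4,i=4
  ..###|#  b7=1 t=0,i=8
  ..##.|#  b6=1 t=3,i=8
  ..#.#|#  b5=1 t=0,i=1
  ..#..|#  b4=1 t=2,i=12
  ...##|#  b3=1 t=3,i=7
  ...#.|.  b2=0 t=0,i=0
  ....#|.  b1=0 t=3,i=6
  .....|.  b0=0 t=3,i=5
  bits 01110101011000000000111111111000 = 1969229816

1969229816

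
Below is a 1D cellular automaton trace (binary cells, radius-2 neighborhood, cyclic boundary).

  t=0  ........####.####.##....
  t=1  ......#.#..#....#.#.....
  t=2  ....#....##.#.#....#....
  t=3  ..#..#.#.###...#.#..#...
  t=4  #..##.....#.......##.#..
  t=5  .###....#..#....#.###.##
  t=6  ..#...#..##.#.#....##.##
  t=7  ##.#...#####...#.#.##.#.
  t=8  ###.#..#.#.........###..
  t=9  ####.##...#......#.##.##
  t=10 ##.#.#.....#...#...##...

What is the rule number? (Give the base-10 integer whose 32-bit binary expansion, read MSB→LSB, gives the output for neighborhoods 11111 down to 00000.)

  [31] ##### => #  t=7,i=9
  [30] ####. => .  t=0,i=10
  [29] ###.# => #  t=0,i=11
  [28] ###.. => .  t=3,i=11
  [27] ##.## => .  t=0,i=12
  [26] ##.#. => #  t=2,i=11
  [25] ##..# => #  t=6,i=0
  [24] ##... => .  t=0,i=20
  [23] #.### => .  t=0,i=13
  [22] #.##. => #  t=0,i=18
  [21] #.#.# => .  t=2,i=12
  [20] #.#.. => .  t=1,i=8
  [19] #..## => #  t=4,i=2
  [18] #..#. => #  t=1,i=10
  [17] #...# => .  t=3,i=13
  [16] #.... => .  t=0,i=21
  [15] .#### => .  t=0,i=9
  [14] .###. => #  t=3,i=10
  [13] .##.# => #  t=2,i=10
  [12] .##.. => .  t=0,i=19
  [11] .#.## => .  t=3,i=8
  [10] .#.#. => .  t=1,i=7
  [9] .#..# => #  t=1,i=9
  [8] .#... => #  t=1,i=12
  [7] ..### => #  t=0,i=8
  [6] ..##. => #  t=2,i=9
  [5] ..#.# => .  t=1,i=6
  [4] ..#.. => .  t=1,i=11
  [3] ...## => .  t=0,i=7
  [2] ...#. => .  t=1,i=5
  [1] ....# => #  t=0,i=6
  [0] ..... => .  t=0,i=0
  bits 10100110010011000110001111000010 = 2790024130

2790024130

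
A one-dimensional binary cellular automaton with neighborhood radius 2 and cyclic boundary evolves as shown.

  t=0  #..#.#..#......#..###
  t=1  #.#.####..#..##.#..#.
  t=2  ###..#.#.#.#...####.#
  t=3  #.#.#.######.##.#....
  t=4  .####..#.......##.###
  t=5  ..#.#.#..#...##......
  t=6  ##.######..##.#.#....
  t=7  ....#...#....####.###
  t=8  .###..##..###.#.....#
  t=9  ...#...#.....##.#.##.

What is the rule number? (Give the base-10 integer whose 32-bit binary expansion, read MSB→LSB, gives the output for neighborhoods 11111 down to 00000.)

  [31] ##### => .  t=3,i=8
  [30] ####. => .  t=0,i=20
  [29] ###.# => .  t=2,i=18
  [28] ###.. => #  t=0,i=0
  [27] ##.## => .  t=2,i=19
  [26] ##.#. => #  t=1,i=15
  [25] ##..# => .  t=0,i=1
  [24] ##... => .  t=5,i=15
  [23] #.### => .  t=1,i=4
  [22] #.##. => .  t=3,i=13
  [21] #.#.# => #  t=1,i=0
  [20] #.#.. => #  t=0,i=5
  [19] #..## => .  t=0,i=17
  [18] #..#. => #  t=0,i=2
  [17] #...# => #  t=2,i=13
  [16] #.... => #  t=0,i=10
  [15] .#### => #  t=0,i=19
  [14] .###. => .  t=4,i=19
  [13] .##.# => .  t=1,i=14
  [12] .##.. => #  t=5,i=14
  [11] .#.## => .  t=1,i=3
  [10] .#.#. => #  t=0,i=4
  [9] .#..# => #  t=0,i=6
  [8] .#... => .  t=0,i=9
  [7] ..### => .  t=0,i=18
  [6] ..##. => .  t=1,i=13
  [5] ..#.# => .  t=0,i=3
  [4] ..#.. => .  t=0,i=8
  [3] ...## => #  t=2,i=14
  [2] ...#. => #  t=0,i=14
  [1] ....# => #  t=0,i=13
  [0] ..... => .  t=0,i=11
  bits 00010100001101111001011000001110 = 339187214

339187214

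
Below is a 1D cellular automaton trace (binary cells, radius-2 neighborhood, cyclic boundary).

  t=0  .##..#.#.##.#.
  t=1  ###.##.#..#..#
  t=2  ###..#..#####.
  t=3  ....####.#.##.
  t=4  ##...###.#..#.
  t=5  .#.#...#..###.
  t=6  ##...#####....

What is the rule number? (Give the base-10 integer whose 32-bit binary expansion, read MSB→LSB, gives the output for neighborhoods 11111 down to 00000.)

  ##### -> .   bit 31 = 0  t=2,i=10
  ####. -> #   bit 30 = 1  t=1,i=1
  ###.# -> #   bit 29 = 1  t=1,i=2
  ###.. -> .   bit 28 = 0  t=2,i=2
  ##.## -> .   bit 27 = 0  t=1,i=3
  ##.#. -> .   bit 26 = 0  t=0,i=11
  ##..# -> .   bit 25 = 0  t=0,i=3
  ##... -> .   bit 24 = 0  t=3,i=13
  #.### -> .   bit 23 = 0  t=2,i=0
  #.##. -> .   bit 22 = 0  t=0,i=9
  #.#.# -> #   bit 21 = 1  t=0,i=7
  #.#.. -> .   bit 20 = 0  t=0,i=12
  #..## -> #   bit 19 = 1  t=0,i=0
  #..#. -> #   bit 18 = 1  t=0,i=4
  #...# -> #   bit 17 = 1  t=4,i=3
  #.... -> #   bit 16 = 1  t=3,i=0
  .#### -> #   bit 15 = 1  t=1,i=0
  .###. -> .   bit 14 = 0  t=2,i=1
  .##.# -> #   bit 13 = 1  t=0,i=10
  .##.. -> #   bit 12 = 1  t=0,i=2
  .#.## -> .   bit 11 = 0  t=0,i=8
  .#.#. -> .   bit 10 = 0  t=0,i=6
  .#..# -> #   bit 9 = 1  t=0,i=13
  .#... -> .   bit 8 = 0  t=5,i=4
  ..### -> .   bit 7 = 0  t=1,i=13
  ..##. -> #   bit 6 = 1  t=0,i=1
  ..#.# -> #   bit 5 = 1  t=0,i=5
  ..#.. -> #   bit 4 = 1  t=1,i=10
  ...## -> .   bit 3 = 0  t=3,i=3
  ...#. -> #   bit 2 = 1  t=5,i=6
  ....# -> .   bit 1 = 0  t=3,i=2
  ..... -> #   bit 0 = 1  t=3,i=1
  bits 01100000001011111011001001110101 = 1613738613

1613738613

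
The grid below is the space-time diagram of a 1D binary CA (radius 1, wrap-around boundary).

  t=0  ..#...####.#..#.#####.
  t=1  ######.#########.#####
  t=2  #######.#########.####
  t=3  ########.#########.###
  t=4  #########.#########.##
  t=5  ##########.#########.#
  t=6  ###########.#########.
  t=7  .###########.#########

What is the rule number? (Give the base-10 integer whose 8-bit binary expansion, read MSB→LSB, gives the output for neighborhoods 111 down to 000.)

  ###|#  b7=1 t=0,i=7
  ##.|#  b6=1 t=0,i=9
  #.#|#  b5=1 t=0,i=10
  #..|#  b4=1 t=0,i=3
  .##|.  b3=0 t=0,i=6
  .#.|#  b2=1 t=0,i=2
  ..#|#  b1=1 t=0,i=1
  ...|#  b0=1 t=0,i=0
  bits 11110111 = 247

247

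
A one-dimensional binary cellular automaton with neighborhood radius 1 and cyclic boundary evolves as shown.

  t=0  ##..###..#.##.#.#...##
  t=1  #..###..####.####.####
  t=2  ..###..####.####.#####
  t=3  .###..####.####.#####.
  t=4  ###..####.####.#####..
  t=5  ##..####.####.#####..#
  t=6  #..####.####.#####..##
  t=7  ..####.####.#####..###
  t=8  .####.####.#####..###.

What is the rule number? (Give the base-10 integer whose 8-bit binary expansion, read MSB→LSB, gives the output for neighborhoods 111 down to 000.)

  ###|#  b7=1 t=0,i=0
  ##.|.  b6=0 t=0,i=1
  #.#|#  b5=1 t=0,i=10
  #..|.  b4=0 t=0,i=2
  .##|#  b3=1 t=0,i=4
  .#.|#  b2=1 t=0,i=9
  ..#|#  b1=1 t=0,i=3
  ...|#  b0=1 t=0,i=18
  bits 10101111 = 175

175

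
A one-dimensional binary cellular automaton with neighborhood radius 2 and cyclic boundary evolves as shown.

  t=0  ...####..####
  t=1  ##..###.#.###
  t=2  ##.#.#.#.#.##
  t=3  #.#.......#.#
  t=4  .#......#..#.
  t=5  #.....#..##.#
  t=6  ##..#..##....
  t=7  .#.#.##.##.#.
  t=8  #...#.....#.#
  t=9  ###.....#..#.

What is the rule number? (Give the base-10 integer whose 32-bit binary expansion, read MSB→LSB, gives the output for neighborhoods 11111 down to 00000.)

3574520322

  [31] ##### => #  t=1,i=12
  [30] ####. => #  t=0,i=5
  [29] ###.# => .  t=1,i=6
  [28] ###.. => #  t=0,i=6
  [27] ##.## => .  t=5,i=11
  [26] ##.#. => #  t=1,i=7
  [25] ##..# => .  t=0,i=7
  [24] ##... => #  t=0,i=0
  [23] #.### => .  t=1,i=10
  [22] #.##. => .  t=3,i=12
  [21] #.#.# => .  t=1,i=8
  [20] #.#.. => .  t=3,i=2
  [19] #..## => #  t=0,i=8
  [18] #..#. => #  t=4,i=0
  [17] #...# => #  t=0,i=1
  [16] #.... => .  t=3,i=4
  [15] .#### => #  t=0,i=4
  [14] .###. => #  t=1,i=5
  [13] .##.# => .  t=3,i=0
  [12] .##.. => #  t=5,i=0
  [11] .#.## => #  t=1,i=9
  [10] .#.#. => .  t=2,i=4
  [9] .#..# => #  t=4,i=9
  [8] .#... => .  t=3,i=3
  [7] ..### => .  t=0,i=3
  [6] ..##. => .  t=5,i=9
  [5] ..#.# => .  t=3,i=10
  [4] ..#.. => .  t=4,i=1
  [3] ...## => .  t=0,i=2
  [2] ...#. => .  t=3,i=9
  [1] ....# => #  t=3,i=8
  [0] ..... => .  t=3,i=5
  bits 11010101000011101101101000000010 = 3574520322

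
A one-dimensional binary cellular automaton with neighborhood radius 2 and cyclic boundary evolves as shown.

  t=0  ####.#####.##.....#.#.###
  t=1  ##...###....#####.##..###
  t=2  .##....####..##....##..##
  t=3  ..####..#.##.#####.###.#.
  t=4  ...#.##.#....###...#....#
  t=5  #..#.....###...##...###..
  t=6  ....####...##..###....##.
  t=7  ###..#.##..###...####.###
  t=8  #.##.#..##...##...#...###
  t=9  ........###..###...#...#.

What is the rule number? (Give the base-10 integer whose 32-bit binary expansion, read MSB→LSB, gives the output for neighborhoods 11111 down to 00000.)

  [31] ##### => #  t=0,i=0
  [30] ####. => .  t=0,i=2
  [29] ###.# => .  t=0,i=3
  [28] ###.. => #  t=1,i=1
  [27] ##.## => .  t=0,i=4
  [26] ##.#. => .  t=3,i=22
  [25] ##..# => #  t=1,i=20
  [24] ##... => #  t=0,i=13
  [23] #.### => #  t=0,i=5
  [22] #.##. => .  t=0,i=11
  [21] #.#.# => .  t=0,i=20
  [20] #.#.. => .  t=3,i=23
  [19] #..## => .  t=1,i=21
  [18] #..#. => .  t=3,i=7
  [17] #...# => .  t=1,i=3
  [16] #.... => #  t=0,i=14
  [15] .#### => #  t=0,i=6
  [14] .###. => .  t=1,i=6
  [13] .##.# => .  t=2,i=24
  [12] .##.. => #  t=0,i=12
  [11] .#.## => .  t=0,i=21
  [10] .#.#. => #  t=0,i=19
  [9] .#..# => .  t=5,i=1
  [8] .#... => #  t=3,i=24
  [7] ..### => .  t=1,i=5
  [6] ..##. => #  t=2,i=13
  [5] ..#.# => #  t=0,i=18
  [4] ..#.. => .  t=4,i=19
  [3] ...## => .  t=1,i=4
  [2] ...#. => .  t=0,i=17
  [1] ....# => #  t=0,i=16
  [0] ..... => #  t=0,i=15
  bits 10010011100000011001010101100011 = 2474743139

2474743139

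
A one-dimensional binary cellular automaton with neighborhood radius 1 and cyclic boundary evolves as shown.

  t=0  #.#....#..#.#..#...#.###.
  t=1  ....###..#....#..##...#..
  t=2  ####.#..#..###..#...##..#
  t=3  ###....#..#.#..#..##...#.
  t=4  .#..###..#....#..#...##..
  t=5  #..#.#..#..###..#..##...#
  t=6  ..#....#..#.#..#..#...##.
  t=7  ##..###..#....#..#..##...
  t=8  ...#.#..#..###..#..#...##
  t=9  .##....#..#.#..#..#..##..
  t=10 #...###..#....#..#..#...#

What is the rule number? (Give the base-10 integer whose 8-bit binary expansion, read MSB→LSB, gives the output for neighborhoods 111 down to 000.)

131

  ### -> #   bit 7 = 1  t=0,i=22
  ##. -> .   bit 6 = 0  t=0,i=23
  #.# -> .   bit 5 = 0  t=0,i=1
  #.. -> .   bit 4 = 0  t=0,i=3
  .## -> .   bit 3 = 0  t=0,i=21
  .#. -> .   bit 2 = 0  t=0,i=0
  ..# -> #   bit 1 = 1  t=0,i=6
  ... -> #   bit 0 = 1  t=0,i=4
  bits 10000011 = 131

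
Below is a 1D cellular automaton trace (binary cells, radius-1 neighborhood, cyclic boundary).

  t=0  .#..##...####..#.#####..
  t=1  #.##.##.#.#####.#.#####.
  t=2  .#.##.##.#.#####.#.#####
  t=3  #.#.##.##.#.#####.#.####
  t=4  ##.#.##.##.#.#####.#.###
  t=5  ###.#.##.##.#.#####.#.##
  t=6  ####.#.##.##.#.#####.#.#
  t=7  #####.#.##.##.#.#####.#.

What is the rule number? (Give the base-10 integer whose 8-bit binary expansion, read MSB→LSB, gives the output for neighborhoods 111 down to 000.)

242

  ### -> #   bit 7 = 1  t=0,i=10
  ##. -> #   bit 6 = 1  t=0,i=5
  #.# -> #   bit 5 = 1  t=0,i=16
  #.. -> #   bit 4 = 1  t=0,i=2
  .## -> .   bit 3 = 0  t=0,i=4
  .#. -> .   bit 2 = 0  t=0,i=1
  ..# -> #   bit 1 = 1  t=0,i=0
  ... -> .   bit 0 = 0  t=0,i=7
  bits 11110010 = 242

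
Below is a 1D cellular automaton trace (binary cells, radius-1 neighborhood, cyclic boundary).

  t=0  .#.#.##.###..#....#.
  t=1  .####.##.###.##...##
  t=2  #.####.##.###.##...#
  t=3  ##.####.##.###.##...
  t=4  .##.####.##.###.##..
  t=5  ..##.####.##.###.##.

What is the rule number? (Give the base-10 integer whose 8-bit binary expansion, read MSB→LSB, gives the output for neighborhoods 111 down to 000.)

244

  nb ###: next=#  (t=0,i=9, bit7=1)
  nb ##.: next=#  (t=0,i=6, bit6=1)
  nb #.#: next=#  (t=0,i=2, bit5=1)
  nb #..: next=#  (t=0,i=11, bit4=1)
  nb .##: next=.  (t=0,i=5, bit3=0)
  nb .#.: next=#  (t=0,i=1, bit2=1)
  nb ..#: next=.  (t=0,i=0, bit1=0)
  nb ...: next=.  (t=0,i=15, bit0=0)
  bits 11110100 = 244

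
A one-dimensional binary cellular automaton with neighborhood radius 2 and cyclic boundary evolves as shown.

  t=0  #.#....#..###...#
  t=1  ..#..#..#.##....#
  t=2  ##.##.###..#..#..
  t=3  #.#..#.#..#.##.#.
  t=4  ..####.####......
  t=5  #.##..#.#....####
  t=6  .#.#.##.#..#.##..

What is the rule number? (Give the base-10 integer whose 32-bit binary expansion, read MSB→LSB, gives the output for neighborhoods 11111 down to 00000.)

  nb #####: next=.  (t=5,i=15, bit31=0)
  nb ####.: next=.  (t=4,i=4, bit30=0)
  nb ###.#: next=.  (t=4,i=5, bit29=0)
  nb ###..: next=.  (t=0,i=12, bit28=0)
  nb ##.##: next=#  (t=2,i=2, bit27=1)
  nb ##.#.: next=.  (t=0,i=1, bit26=0)
  nb ##..#: next=.  (t=2,i=9, bit25=0)
  nb ##...: next=.  (t=0,i=13, bit24=0)
  nb #.###: next=.  (t=2,i=6, bit23=0)
  nb #.##.: next=.  (t=1,i=10, bit22=0)
  nb #.#.#: next=.  (t=3,i=0, bit21=0)
  nb #.#..: next=#  (t=0,i=2, bit20=1)
  nb #..##: next=.  (t=0,i=9, bit19=0)
  nb #..#.: next=#  (t=1,i=1, bit18=1)
  nb #...#: next=.  (t=0,i=14, bit17=0)
  nb #....: next=.  (t=0,i=4, bit16=0)
  nb .####: next=#  (t=4,i=3, bit15=1)
  nb .###.: next=#  (t=0,i=11, bit14=1)
  nb .##.#: next=.  (t=0,i=0, bit13=0)
  nb .##..: next=#  (t=1,i=11, bit12=1)
  nb .#.##: next=.  (t=1,i=9, bit11=0)
  nb .#.#.: next=.  (t=3,i=1, bit10=0)
  nb .#..#: next=#  (t=0,i=8, bit9=1)
  nb .#...: next=.  (t=0,i=3, bit8=0)
  nb ..###: next=#  (t=0,i=10, bit7=1)
  nb ..##.: next=#  (t=0,i=16, bit6=1)
  nb ..#.#: next=#  (t=1,i=8, bit5=1)
  nb ..#..: next=.  (t=0,i=7, bit4=0)
  nb ...##: next=.  (t=0,i=15, bit3=0)
  nb ...#.: next=.  (t=0,i=6, bit2=0)
  nb ....#: next=#  (t=0,i=5, bit1=1)
  nb .....: next=#  (t=4,i=13, bit0=1)
  bits 00001000000101001101001011100011 = 135582435

135582435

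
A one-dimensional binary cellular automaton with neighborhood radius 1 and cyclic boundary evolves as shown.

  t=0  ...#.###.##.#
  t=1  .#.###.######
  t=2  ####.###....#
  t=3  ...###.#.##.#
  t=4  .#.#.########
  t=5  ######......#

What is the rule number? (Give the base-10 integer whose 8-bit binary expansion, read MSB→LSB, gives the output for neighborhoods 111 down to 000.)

  ###|.  b7=0 t=0,i=6
  ##.|#  b6=1 t=0,i=7
  #.#|#  b5=1 t=0,i=4
  #..|.  b4=0 t=0,i=0
  .##|#  b3=1 t=0,i=5
  .#.|#  b2=1 t=0,i=3
  ..#|.  b1=0 t=0,i=2
  ...|#  b0=1 t=0,i=1
  bits 01101101 = 109

109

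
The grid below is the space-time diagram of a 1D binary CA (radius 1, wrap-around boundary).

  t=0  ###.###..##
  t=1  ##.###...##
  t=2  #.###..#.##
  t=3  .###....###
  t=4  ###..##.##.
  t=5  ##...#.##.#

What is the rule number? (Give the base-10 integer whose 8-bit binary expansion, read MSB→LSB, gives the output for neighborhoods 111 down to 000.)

  [7] ### => #  t=0,i=0
  [6] ##. => .  t=0,i=2
  [5] #.# => #  t=0,i=3
  [4] #.. => .  t=0,i=7
  [3] .## => #  t=0,i=4
  [2] .#. => .  t=2,i=7
  [1] ..# => .  t=0,i=8
  [0] ... => #  t=1,i=7
  bits 10101001 = 169

169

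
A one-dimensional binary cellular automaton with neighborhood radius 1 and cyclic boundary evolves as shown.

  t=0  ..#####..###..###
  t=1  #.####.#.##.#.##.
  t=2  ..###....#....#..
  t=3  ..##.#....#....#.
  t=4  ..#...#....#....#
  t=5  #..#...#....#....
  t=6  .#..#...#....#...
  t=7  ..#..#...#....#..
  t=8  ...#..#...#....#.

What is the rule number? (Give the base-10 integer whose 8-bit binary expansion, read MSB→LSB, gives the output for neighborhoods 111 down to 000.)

  ### -> #   bit 7 = 1  t=0,i=3
  ##. -> .   bit 6 = 0  t=0,i=6
  #.# -> .   bit 5 = 0  t=1,i=1
  #.. -> #   bit 4 = 1  t=0,i=0
  .## -> #   bit 3 = 1  t=0,i=2
  .#. -> .   bit 2 = 0  t=1,i=0
  ..# -> .   bit 1 = 0  t=0,i=1
  ... -> .   bit 0 = 0  t=2,i=0
  bits 10011000 = 152

152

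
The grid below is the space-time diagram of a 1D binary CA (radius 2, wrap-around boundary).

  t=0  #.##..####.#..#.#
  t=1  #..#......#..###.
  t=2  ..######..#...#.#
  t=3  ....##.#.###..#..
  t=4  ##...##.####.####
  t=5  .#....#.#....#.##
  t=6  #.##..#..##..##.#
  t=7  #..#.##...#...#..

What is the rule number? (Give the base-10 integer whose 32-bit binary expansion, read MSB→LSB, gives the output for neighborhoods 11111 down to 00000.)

2491775281

  #####|#  b31=1 t=2,i=4
  ####.|.  b30=0 t=0,i=8
  ###.#|.  b29=0 t=0,i=9
  ###..|#  b28=1 t=2,i=7
  ##.##|.  b27=0 t=0,i=1
  ##.#.|#  b26=1 t=0,i=10
  ##..#|.  b25=0 t=0,i=4
  ##...|.  b24=0 t=4,i=2
  #.###|#  b23=1 t=3,i=9
  #.##.|.  b22=0 t=0,i=2
  #.#.#|.  b21=0 t=3,i=7
  #.#..|.  b20=0 t=0,i=11
  #..##|.  b19=0 t=0,i=5
  #..#.|#  b18=1 t=0,i=13
  #...#|.  b17=0 t=2,i=12
  #....|#  b16=1 t=1,i=5
  .####|.  b15=0 t=0,i=7
  .###.|#  b14=1 t=1,i=14
  .##.#|#  b13=1 t=0,i=0
  .##..|#  b12=1 t=0,i=3
  .#.##|#  b11=1 t=0,i=15
  .#.#.|.  b10=0 t=2,i=15
  .#..#|.  b9=0 t=0,i=12
  .#...|#  b8=1 t=1,i=4
  ..###|.  b7=0 t=0,i=6
  ..##.|.  b6=0 t=3,i=4
  ..#.#|#  b5=1 t=0,i=14
  ..#..|#  b4=1 t=1,i=3
  ...##|.  b3=0 t=3,i=3
  ...#.|.  b2=0 t=1,i=9
  ....#|.  b1=0 t=1,i=8
  .....|#  b0=1 t=1,i=6
  bits 10010100100001010111100100110001 = 2491775281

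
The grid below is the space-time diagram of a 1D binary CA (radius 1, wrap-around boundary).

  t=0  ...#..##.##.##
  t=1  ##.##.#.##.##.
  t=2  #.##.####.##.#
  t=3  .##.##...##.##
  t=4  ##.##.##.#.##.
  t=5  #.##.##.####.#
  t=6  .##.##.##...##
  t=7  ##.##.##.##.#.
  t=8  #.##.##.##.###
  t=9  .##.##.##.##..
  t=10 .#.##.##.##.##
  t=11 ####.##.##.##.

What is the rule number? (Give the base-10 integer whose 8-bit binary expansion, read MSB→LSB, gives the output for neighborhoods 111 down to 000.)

61

  ### -> .   bit 7 = 0  t=2,i=6
  ##. -> .   bit 6 = 0  t=0,i=7
  #.# -> #   bit 5 = 1  t=0,i=8
  #.. -> #   bit 4 = 1  t=0,i=0
  .## -> #   bit 3 = 1  t=0,i=6
  .#. -> #   bit 2 = 1  t=0,i=3
  ..# -> .   bit 1 = 0  t=0,i=2
  ... -> #   bit 0 = 1  t=0,i=1
  bits 00111101 = 61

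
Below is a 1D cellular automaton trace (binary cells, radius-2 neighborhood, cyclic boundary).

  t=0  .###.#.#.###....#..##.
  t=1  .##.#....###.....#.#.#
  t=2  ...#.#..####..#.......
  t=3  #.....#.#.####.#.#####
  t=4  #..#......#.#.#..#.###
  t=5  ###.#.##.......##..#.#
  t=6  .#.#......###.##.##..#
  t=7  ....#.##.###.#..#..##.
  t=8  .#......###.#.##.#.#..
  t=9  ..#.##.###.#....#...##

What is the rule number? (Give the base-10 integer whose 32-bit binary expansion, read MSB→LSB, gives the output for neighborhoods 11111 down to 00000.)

3733341129

  [31] ##### => #  t=3,i=19
  [30] ####. => #  t=2,i=10
  [29] ###.# => .  t=0,i=3
  [28] ###.. => #  t=0,i=11
  [27] ##.## => #  t=6,i=13
  [26] ##.#. => #  t=0,i=4
  [25] ##..# => #  t=0,i=21
  [24] ##... => .  t=0,i=12
  [23] #.### => #  t=0,i=9
  [22] #.##. => .  t=1,i=1
  [21] #.#.# => .  t=0,i=5
  [20] #.#.. => .  t=1,i=4
  [19] #..## => .  t=0,i=0
  [18] #..#. => #  t=2,i=13
  [17] #...# => #  t=8,i=21
  [16] #.... => .  t=0,i=13
  [15] .#### => .  t=2,i=9
  [14] .###. => #  t=0,i=2
  [13] .##.# => .  t=1,i=2
  [12] .##.. => .  t=0,i=20
  [11] .#.## => .  t=0,i=8
  [10] .#.#. => .  t=0,i=6
  [9] .#..# => #  t=0,i=17
  [8] .#... => #  t=1,i=5
  [7] ..### => #  t=0,i=1
  [6] ..##. => #  t=0,i=19
  [5] ..#.# => .  t=1,i=17
  [4] ..#.. => .  t=0,i=16
  [3] ...## => #  t=1,i=8
  [2] ...#. => .  t=0,i=15
  [1] ....# => .  t=0,i=14
  [0] ..... => #  t=1,i=14
  bits 11011110100001100100001111001001 = 3733341129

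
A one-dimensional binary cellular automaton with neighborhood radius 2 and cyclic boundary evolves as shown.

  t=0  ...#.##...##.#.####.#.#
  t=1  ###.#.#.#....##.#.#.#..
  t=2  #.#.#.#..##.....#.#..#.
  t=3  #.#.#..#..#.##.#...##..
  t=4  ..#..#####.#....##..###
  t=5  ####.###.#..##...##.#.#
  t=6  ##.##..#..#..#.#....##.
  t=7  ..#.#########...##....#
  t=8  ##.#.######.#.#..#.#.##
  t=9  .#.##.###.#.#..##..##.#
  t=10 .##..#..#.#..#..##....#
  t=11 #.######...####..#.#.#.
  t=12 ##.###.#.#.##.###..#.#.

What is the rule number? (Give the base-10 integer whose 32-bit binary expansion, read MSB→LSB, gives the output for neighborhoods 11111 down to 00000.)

  ##### -> #   bit 31 = 1  t=4,i=7
  ####. -> .   bit 30 = 0  t=0,i=17
  ###.# -> #   bit 29 = 1  t=0,i=18
  ###.. -> #   bit 28 = 1  t=4,i=22
  ##.## -> #   bit 27 = 1  t=5,i=4
  ##.#. -> .   bit 26 = 0  t=0,i=12
  ##..# -> #   bit 25 = 1  t=3,i=21
  ##... -> .   bit 24 = 0  t=0,i=7
  #.### -> .   bit 23 = 0  t=0,i=15
  #.##. -> .   bit 22 = 0  t=0,i=5
  #.#.# -> #   bit 21 = 1  t=0,i=13
  #.#.. -> .   bit 20 = 0  t=0,i=22
  #..## -> .   bit 19 = 0  t=1,i=22
  #..#. -> #   bit 18 = 1  t=2,i=20
  #...# -> #   bit 17 = 1  t=0,i=1
  #.... -> #   bit 16 = 1  t=1,i=10
  .#### -> #   bit 15 = 1  t=0,i=16
  .###. -> .   bit 14 = 0  t=1,i=1
  .##.# -> .   bit 13 = 0  t=0,i=11
  .##.. -> #   bit 12 = 1  t=0,i=6
  .#.## -> #   bit 11 = 1  t=0,i=4
  .#.#. -> .   bit 10 = 0  t=0,i=21
  .#..# -> #   bit 9 = 1  t=1,i=21
  .#... -> #   bit 8 = 1  t=0,i=0
  ..### -> #   bit 7 = 1  t=1,i=0
  ..##. -> .   bit 6 = 0  t=0,i=10
  ..#.# -> .   bit 5 = 0  t=0,i=3
  ..#.. -> #   bit 4 = 1  t=3,i=7
  ...## -> .   bit 3 = 0  t=0,i=9
  ...#. -> #   bit 2 = 1  t=0,i=2
  ....# -> .   bit 1 = 0  t=1,i=11
  ..... -> #   bit 0 = 1  t=2,i=13
  bits 10111010001001111001101110010101 = 3123157909

3123157909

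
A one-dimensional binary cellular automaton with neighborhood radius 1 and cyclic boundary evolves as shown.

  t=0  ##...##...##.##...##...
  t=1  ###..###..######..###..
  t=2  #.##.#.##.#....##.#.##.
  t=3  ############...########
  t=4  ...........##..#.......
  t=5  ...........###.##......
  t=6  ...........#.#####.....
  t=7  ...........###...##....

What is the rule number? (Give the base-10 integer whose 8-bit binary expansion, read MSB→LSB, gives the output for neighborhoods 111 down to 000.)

  [7] ### => .  t=1,i=1
  [6] ##. => #  t=0,i=1
  [5] #.# => #  t=0,i=12
  [4] #.. => #  t=0,i=2
  [3] .## => #  t=0,i=0
  [2] .#. => #  t=2,i=0
  [1] ..# => .  t=0,i=4
  [0] ... => .  t=0,i=3
  bits 01111100 = 124

124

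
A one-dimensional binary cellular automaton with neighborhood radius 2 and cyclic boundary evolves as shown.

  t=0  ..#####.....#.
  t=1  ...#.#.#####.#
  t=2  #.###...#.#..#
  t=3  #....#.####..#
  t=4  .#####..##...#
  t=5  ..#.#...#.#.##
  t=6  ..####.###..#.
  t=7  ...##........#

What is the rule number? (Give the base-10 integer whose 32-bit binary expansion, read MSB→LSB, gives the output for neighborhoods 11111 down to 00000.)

1095869799

  ##### -> .   bit 31 = 0  t=0,i=4
  ####. -> #   bit 30 = 1  t=0,i=5
  ###.# -> .   bit 29 = 0  t=1,i=11
  ###.. -> .   bit 28 = 0  t=0,i=6
  ##.## -> .   bit 27 = 0  t=2,i=1
  ##.#. -> .   bit 26 = 0  t=1,i=12
  ##..# -> .   bit 25 = 0  t=3,i=11
  ##... -> #   bit 24 = 1  t=0,i=7
  #.### -> .   bit 23 = 0  t=1,i=7
  #.##. -> #   bit 22 = 1  t=5,i=12
  #.#.# -> .   bit 21 = 0  t=1,i=5
  #.#.. -> #   bit 20 = 1  t=1,i=13
  #..## -> .   bit 19 = 0  t=2,i=12
  #..#. -> .   bit 18 = 0  t=5,i=1
  #...# -> .   bit 17 = 0  t=0,i=0
  #.... -> #   bit 16 = 1  t=0,i=8
  .#### -> #   bit 15 = 1  t=0,i=3
  .###. -> .   bit 14 = 0  t=2,i=3
  .##.# -> #   bit 13 = 1  t=2,i=0
  .##.. -> .   bit 12 = 0  t=3,i=0
  .#.## -> .   bit 11 = 0  t=1,i=6
  .#.#. -> #   bit 10 = 1  t=1,i=4
  .#..# -> .   bit 9 = 0  t=2,i=11
  .#... -> #   bit 8 = 1  t=0,i=13
  ..### -> .   bit 7 = 0  t=0,i=2
  ..##. -> #   bit 6 = 1  t=2,i=13
  ..#.# -> #   bit 5 = 1  t=1,i=3
  ..#.. -> .   bit 4 = 0  t=0,i=12
  ...## -> .   bit 3 = 0  t=0,i=1
  ...#. -> #   bit 2 = 1  t=0,i=11
  ....# -> #   bit 1 = 1  t=0,i=10
  ..... -> #   bit 0 = 1  t=0,i=9
  bits 01000001010100011010010101100111 = 1095869799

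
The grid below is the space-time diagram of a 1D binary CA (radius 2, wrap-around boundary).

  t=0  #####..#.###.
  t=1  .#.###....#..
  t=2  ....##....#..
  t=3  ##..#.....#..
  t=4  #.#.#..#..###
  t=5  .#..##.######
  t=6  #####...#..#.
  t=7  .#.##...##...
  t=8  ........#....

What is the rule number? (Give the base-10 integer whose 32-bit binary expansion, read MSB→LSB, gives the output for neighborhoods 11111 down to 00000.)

1444463313

  #####|.  b31=0 t=0,i=2
  ####.|#  b30=1 t=0,i=3
  ###.#|.  b29=0 t=0,i=11
  ###..|#  b28=1 t=0,i=4
  ##.##|.  b27=0 t=0,i=12
  ##.#.|#  b26=1 t=4,i=1
  ##..#|#  b25=1 t=0,i=5
  ##...|.  b24=0 t=1,i=6
  #.###|.  b23=0 t=0,i=0
  #.##.|.  b22=0 t=7,i=3
  #.#.#|.  b21=0 t=4,i=2
  #.#..|#  b20=1 t=4,i=4
  #..##|#  b19=1 t=3,i=12
  #..#.|.  b18=0 t=0,i=6
  #...#|.  b17=0 t=1,i=12
  #....|.  b16=0 t=1,i=7
  .####|#  b15=1 t=0,i=1
  .###.|#  b14=1 t=0,i=10
  .##.#|.  b13=0 t=5,i=5
  .##..|.  b12=0 t=2,i=5
  .#.##|.  b11=0 t=0,i=8
  .#.#.|.  b10=0 t=4,i=3
  .#..#|#  b9=1 t=3,i=11
  .#...|.  b8=0 t=1,i=11
  ..###|#  b7=1 t=4,i=10
  ..##.|#  b6=1 t=2,i=4
  ..#.#|.  b5=0 t=0,i=7
  ..#..|#  b4=1 t=1,i=10
  ...##|.  b3=0 t=2,i=3
  ...#.|.  b2=0 t=1,i=0
  ....#|.  b1=0 t=1,i=8
  .....|#  b0=1 t=2,i=0
  bits 01010110000110001100001011010001 = 1444463313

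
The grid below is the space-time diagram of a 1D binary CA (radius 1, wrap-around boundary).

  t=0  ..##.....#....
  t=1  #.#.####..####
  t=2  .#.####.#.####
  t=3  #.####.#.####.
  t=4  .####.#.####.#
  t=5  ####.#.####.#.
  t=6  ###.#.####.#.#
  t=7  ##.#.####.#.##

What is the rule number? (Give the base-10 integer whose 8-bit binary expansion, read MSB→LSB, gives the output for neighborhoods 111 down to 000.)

185

  ### -> #   bit 7 = 1  t=1,i=5
  ##. -> .   bit 6 = 0  t=0,i=3
  #.# -> #   bit 5 = 1  t=1,i=1
  #.. -> #   bit 4 = 1  t=0,i=4
  .## -> #   bit 3 = 1  t=0,i=2
  .#. -> .   bit 2 = 0  t=0,i=9
  ..# -> .   bit 1 = 0  t=0,i=1
  ... -> #   bit 0 = 1  t=0,i=0
  bits 10111001 = 185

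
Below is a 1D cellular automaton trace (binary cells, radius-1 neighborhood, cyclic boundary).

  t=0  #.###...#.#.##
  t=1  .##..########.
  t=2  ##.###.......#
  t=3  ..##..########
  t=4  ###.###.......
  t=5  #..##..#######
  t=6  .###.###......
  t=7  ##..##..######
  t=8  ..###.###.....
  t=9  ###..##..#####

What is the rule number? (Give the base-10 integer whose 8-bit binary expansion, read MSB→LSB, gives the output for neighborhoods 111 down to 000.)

  nb ###: next=.  (t=0,i=3, bit7=0)
  nb ##.: next=.  (t=0,i=0, bit6=0)
  nb #.#: next=#  (t=0,i=1, bit5=1)
  nb #..: next=#  (t=0,i=5, bit4=1)
  nb .##: next=#  (t=0,i=2, bit3=1)
  nb .#.: next=#  (t=0,i=8, bit2=1)
  nb ..#: next=#  (t=0,i=7, bit1=1)
  nb ...: next=#  (t=0,i=6, bit0=1)
  bits 00111111 = 63

63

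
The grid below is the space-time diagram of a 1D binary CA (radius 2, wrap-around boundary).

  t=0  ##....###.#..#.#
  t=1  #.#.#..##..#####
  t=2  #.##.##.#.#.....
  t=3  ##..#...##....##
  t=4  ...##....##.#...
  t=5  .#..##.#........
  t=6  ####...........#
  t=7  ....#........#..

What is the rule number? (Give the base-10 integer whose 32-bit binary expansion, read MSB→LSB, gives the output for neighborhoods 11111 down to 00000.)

699162166

  [31] ##### => .  t=1,i=13
  [30] ####. => .  t=1,i=15
  [29] ###.# => #  t=0,i=8
  [28] ###.. => .  t=0,i=1
  [27] ##.## => #  t=2,i=4
  [26] ##.#. => .  t=0,i=9
  [25] ##..# => .  t=1,i=9
  [24] ##... => #  t=0,i=2
  [23] #.### => #  t=0,i=15
  [22] #.##. => .  t=2,i=2
  [21] #.#.# => #  t=1,i=2
  [20] #.#.. => .  t=0,i=10
  [19] #..## => #  t=1,i=6
  [18] #..#. => #  t=0,i=12
  [17] #...# => .  t=3,i=6
  [16] #.... => .  t=0,i=3
  [15] .#### => .  t=1,i=12
  [14] .###. => #  t=0,i=0
  [13] .##.# => .  t=2,i=3
  [12] .##.. => #  t=1,i=8
  [11] .#.## => #  t=0,i=14
  [10] .#.#. => #  t=1,i=3
  [9] .#..# => #  t=0,i=11
  [8] .#... => .  t=2,i=11
  [7] ..### => .  t=0,i=6
  [6] ..##. => .  t=1,i=7
  [5] ..#.# => #  t=0,i=13
  [4] ..#.. => #  t=3,i=4
  [3] ...## => .  t=0,i=5
  [2] ...#. => #  t=2,i=15
  [1] ....# => #  t=0,i=4
  [0] ..... => .  t=2,i=13
  bits 00101001101011000101111000110110 = 699162166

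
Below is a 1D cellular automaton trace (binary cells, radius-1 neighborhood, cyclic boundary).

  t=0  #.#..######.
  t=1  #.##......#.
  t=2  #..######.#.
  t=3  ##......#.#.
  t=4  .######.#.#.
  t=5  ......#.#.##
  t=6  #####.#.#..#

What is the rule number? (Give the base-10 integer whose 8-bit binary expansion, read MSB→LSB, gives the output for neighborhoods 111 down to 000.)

  ### -> .   bit 7 = 0  t=0,i=6
  ##. -> #   bit 6 = 1  t=0,i=10
  #.# -> .   bit 5 = 0  t=0,i=1
  #.. -> #   bit 4 = 1  t=0,i=3
  .## -> .   bit 3 = 0  t=0,i=5
  .#. -> #   bit 2 = 1  t=0,i=0
  ..# -> .   bit 1 = 0  t=0,i=4
  ... -> #   bit 0 = 1  t=1,i=5
  bits 01010101 = 85

85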